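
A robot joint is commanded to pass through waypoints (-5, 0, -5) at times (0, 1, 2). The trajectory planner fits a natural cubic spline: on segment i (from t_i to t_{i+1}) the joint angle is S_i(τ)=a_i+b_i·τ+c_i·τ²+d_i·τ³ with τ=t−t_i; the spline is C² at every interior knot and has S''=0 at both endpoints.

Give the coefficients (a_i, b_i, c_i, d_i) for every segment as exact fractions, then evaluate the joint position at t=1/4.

Δ: Δ0=5, Δ1=-5
row 1: diag=4, rhs=-60; c'=1/4, d'=-15
back: M1=-15
M: M0=0, M1=-15, M2=0
seg 0: a=-5, c=M0/2=0, d=(M1−M0)/(6·1)=-5/2, b=Δ0−h0·(2M0+M1)/6=15/2
seg 1: a=0, c=M1/2=-15/2, d=(M2−M1)/(6·1)=5/2, b=Δ1−h1·(2M1+M2)/6=0
t_q=1/4 → seg 0, τ=1/4; S=-5+15/2·τ+0·τ²+-5/2·τ³=-405/128

  seg 0: a=-5 b=15/2 c=0 d=-5/2
  seg 1: a=0 b=0 c=-15/2 d=5/2
S(1/4) = -405/128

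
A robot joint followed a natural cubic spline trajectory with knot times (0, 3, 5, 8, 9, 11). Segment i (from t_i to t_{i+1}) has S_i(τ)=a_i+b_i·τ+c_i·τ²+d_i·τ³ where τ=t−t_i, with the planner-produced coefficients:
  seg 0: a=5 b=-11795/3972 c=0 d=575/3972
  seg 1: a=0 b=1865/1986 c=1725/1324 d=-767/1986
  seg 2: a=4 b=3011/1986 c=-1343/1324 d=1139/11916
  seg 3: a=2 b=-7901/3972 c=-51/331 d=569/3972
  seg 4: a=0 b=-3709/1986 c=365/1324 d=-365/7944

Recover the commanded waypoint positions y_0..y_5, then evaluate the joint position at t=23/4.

y_0 = S_0(0) = a_0 = 5
y_1 = S_1(0) = a_1 = 0
y_2 = S_2(0) = a_2 = 4
y_3 = S_3(0) = a_3 = 2
y_4 = S_4(0) = a_4 = 0
y_5 = S_4(2) = -3
t_q=23/4 is in segment 2 (τ=3/4); S_2(τ)=390365/84736

y_0=5 y_1=0 y_2=4 y_3=2 y_4=0 y_5=-3
S(23/4) = 390365/84736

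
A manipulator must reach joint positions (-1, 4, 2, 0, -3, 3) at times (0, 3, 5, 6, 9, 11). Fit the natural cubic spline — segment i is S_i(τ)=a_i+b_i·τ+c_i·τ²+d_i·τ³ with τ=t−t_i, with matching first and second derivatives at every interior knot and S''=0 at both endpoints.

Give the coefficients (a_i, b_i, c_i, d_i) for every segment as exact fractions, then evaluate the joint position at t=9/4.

Δ: Δ0=5/3, Δ1=-1, Δ2=-2, Δ3=-1, Δ4=3
row 1: diag=10, rhs=-16; c'=1/5, d'=-8/5
row 2: denom=6−2·1/5=28/5; d'=(-6−2·-8/5)/(28/5)=-1/2
row 3: denom=8−1·5/28=219/28; d'=(6−1·-1/2)/(219/28)=182/219
row 4: denom=10−3·28/73=646/73; d'=(24−3·182/219)/(646/73)=785/323
back: M4=785/323
back: M3=182/219−28/73·785/323=-98/969
back: M2=-1/2−5/28·-98/969=-467/969
back: M1=-8/5−1/5·-467/969=-1457/969
M: M0=0, M1=-1457/969, M2=-467/969, M3=-98/969, M4=785/323, M5=0
seg 0: a=-1, c=M0/2=0, d=(M1−M0)/(6·3)=-1457/17442, b=Δ0−h0·(2M0+M1)/6=4687/1938
seg 1: a=4, c=M1/2=-1457/1938, d=(M2−M1)/(6·2)=55/646, b=Δ1−h1·(2M1+M2)/6=158/969
seg 2: a=2, c=M2/2=-467/1938, d=(M3−M2)/(6·1)=41/646, b=Δ2−h2·(2M2+M3)/6=-1766/969
seg 3: a=0, c=M3/2=-49/969, d=(M4−M3)/(6·3)=2453/17442, b=Δ3−h3·(2M3+M4)/6=-241/114
seg 4: a=-3, c=M4/2=785/646, d=(M5−M4)/(6·2)=-785/3876, b=Δ4−h4·(2M4+M5)/6=1337/969
t_q=9/4 → seg 0, τ=9/4; S=-1+4687/1938·τ+0·τ²+-1457/17442·τ³=144293/41344

  seg 0: a=-1 b=4687/1938 c=0 d=-1457/17442
  seg 1: a=4 b=158/969 c=-1457/1938 d=55/646
  seg 2: a=2 b=-1766/969 c=-467/1938 d=41/646
  seg 3: a=0 b=-241/114 c=-49/969 d=2453/17442
  seg 4: a=-3 b=1337/969 c=785/646 d=-785/3876
S(9/4) = 144293/41344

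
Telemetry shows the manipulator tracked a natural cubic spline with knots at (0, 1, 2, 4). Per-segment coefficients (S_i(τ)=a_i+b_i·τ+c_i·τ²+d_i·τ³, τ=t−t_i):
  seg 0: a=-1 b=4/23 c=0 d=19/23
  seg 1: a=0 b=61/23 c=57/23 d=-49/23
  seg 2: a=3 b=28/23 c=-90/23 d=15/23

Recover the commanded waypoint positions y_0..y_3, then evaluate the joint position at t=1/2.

y_0 = S_0(0) = a_0 = -1
y_1 = S_1(0) = a_1 = 0
y_2 = S_2(0) = a_2 = 3
y_3 = S_2(2) = -5
t_q=1/2 is in segment 0 (τ=1/2); S_0(τ)=-149/184

y_0=-1 y_1=0 y_2=3 y_3=-5
S(1/2) = -149/184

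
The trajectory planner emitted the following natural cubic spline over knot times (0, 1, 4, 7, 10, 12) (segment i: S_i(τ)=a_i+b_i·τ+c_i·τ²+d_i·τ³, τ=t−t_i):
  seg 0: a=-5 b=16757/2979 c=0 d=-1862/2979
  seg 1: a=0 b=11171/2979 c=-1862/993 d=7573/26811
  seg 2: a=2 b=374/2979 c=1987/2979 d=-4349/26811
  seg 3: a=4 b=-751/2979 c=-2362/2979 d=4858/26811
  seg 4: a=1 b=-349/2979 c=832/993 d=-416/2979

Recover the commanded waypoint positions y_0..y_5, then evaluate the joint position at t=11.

y_0 = S_0(0) = a_0 = -5
y_1 = S_1(0) = a_1 = 0
y_2 = S_2(0) = a_2 = 2
y_3 = S_3(0) = a_3 = 4
y_4 = S_4(0) = a_4 = 1
y_5 = S_4(2) = 3
t_q=11 is in segment 4 (τ=1); S_4(τ)=1570/993

y_0=-5 y_1=0 y_2=2 y_3=4 y_4=1 y_5=3
S(11) = 1570/993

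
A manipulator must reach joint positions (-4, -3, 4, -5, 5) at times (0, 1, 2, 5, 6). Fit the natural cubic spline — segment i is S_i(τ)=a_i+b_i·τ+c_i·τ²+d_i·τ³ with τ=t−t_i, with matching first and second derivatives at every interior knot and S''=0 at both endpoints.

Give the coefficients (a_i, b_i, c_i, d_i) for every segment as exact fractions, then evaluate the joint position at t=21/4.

  seg 0: a=-4 b=-237/212 c=0 d=449/212
  seg 1: a=-3 b=555/106 c=1347/212 d=-973/212
  seg 2: a=4 b=885/212 c=-393/53 d=355/212
  seg 3: a=-5 b=519/106 c=1623/212 d=-541/212
S(21/4) = -45281/13568

Δ: Δ0=1, Δ1=7, Δ2=-3, Δ3=10
row 1: diag=4, rhs=36; c'=1/4, d'=9
row 2: denom=8−1·1/4=31/4; d'=(-60−1·9)/(31/4)=-276/31
row 3: denom=8−3·12/31=212/31; d'=(78−3·-276/31)/(212/31)=1623/106
back: M3=1623/106
back: M2=-276/31−12/31·1623/106=-786/53
back: M1=9−1/4·-786/53=1347/106
M: M0=0, M1=1347/106, M2=-786/53, M3=1623/106, M4=0
seg 0: a=-4, c=M0/2=0, d=(M1−M0)/(6·1)=449/212, b=Δ0−h0·(2M0+M1)/6=-237/212
seg 1: a=-3, c=M1/2=1347/212, d=(M2−M1)/(6·1)=-973/212, b=Δ1−h1·(2M1+M2)/6=555/106
seg 2: a=4, c=M2/2=-393/53, d=(M3−M2)/(6·3)=355/212, b=Δ2−h2·(2M2+M3)/6=885/212
seg 3: a=-5, c=M3/2=1623/212, d=(M4−M3)/(6·1)=-541/212, b=Δ3−h3·(2M3+M4)/6=519/106
t_q=21/4 → seg 3, τ=1/4; S=-5+519/106·τ+1623/212·τ²+-541/212·τ³=-45281/13568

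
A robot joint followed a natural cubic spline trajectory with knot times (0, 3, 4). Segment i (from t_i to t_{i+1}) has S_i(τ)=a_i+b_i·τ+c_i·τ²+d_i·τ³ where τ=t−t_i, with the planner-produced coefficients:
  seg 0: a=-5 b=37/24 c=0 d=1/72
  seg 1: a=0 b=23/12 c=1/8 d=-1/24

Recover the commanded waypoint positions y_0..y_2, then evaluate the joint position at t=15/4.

y_0=-5 y_1=0 y_2=2
S(15/4) = 763/512

y_0 = S_0(0) = a_0 = -5
y_1 = S_1(0) = a_1 = 0
y_2 = S_1(1) = 2
t_q=15/4 is in segment 1 (τ=3/4); S_1(τ)=763/512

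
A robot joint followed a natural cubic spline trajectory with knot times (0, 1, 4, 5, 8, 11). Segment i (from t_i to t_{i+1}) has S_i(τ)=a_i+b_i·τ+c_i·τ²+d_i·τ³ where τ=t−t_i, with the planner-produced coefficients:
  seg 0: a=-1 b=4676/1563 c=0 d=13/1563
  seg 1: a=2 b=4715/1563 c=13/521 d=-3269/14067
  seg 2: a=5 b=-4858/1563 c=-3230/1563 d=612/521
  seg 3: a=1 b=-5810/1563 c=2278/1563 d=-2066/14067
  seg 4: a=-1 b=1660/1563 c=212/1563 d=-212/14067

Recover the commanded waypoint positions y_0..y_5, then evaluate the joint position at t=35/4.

y_0 = S_0(0) = a_0 = -1
y_1 = S_1(0) = a_1 = 2
y_2 = S_2(0) = a_2 = 5
y_3 = S_3(0) = a_3 = 1
y_4 = S_4(0) = a_4 = -1
y_5 = S_4(3) = 3
t_q=35/4 is in segment 4 (τ=3/4); S_4(τ)=-1113/8336

y_0=-1 y_1=2 y_2=5 y_3=1 y_4=-1 y_5=3
S(35/4) = -1113/8336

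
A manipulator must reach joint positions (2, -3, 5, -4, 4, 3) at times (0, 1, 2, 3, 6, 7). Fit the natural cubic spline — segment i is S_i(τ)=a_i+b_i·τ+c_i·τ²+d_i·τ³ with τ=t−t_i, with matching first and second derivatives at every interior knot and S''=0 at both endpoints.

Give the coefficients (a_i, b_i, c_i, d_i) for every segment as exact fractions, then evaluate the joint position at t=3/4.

  seg 0: a=2 b=-23281/2379 c=0 d=11386/2379
  seg 1: a=-3 b=10877/2379 c=11386/793 d=-26003/2379
  seg 2: a=5 b=1184/2379 c=-14617/793 d=21256/2379
  seg 3: a=-4 b=-1750/183 c=6639/793 d=-10219/7137
  seg 4: a=4 b=4781/2379 c=-3580/793 d=3580/2379
S(3/4) = -84259/25376

Δ: Δ0=-5, Δ1=8, Δ2=-9, Δ3=8/3, Δ4=-1
row 1: diag=4, rhs=78; c'=1/4, d'=39/2
row 2: denom=4−1·1/4=15/4; d'=(-102−1·39/2)/(15/4)=-162/5
row 3: denom=8−1·4/15=116/15; d'=(70−1·-162/5)/(116/15)=384/29
row 4: denom=8−3·45/116=793/116; d'=(-22−3·384/29)/(793/116)=-7160/793
back: M4=-7160/793
back: M3=384/29−45/116·-7160/793=13278/793
back: M2=-162/5−4/15·13278/793=-29234/793
back: M1=39/2−1/4·-29234/793=22772/793
M: M0=0, M1=22772/793, M2=-29234/793, M3=13278/793, M4=-7160/793, M5=0
seg 0: a=2, c=M0/2=0, d=(M1−M0)/(6·1)=11386/2379, b=Δ0−h0·(2M0+M1)/6=-23281/2379
seg 1: a=-3, c=M1/2=11386/793, d=(M2−M1)/(6·1)=-26003/2379, b=Δ1−h1·(2M1+M2)/6=10877/2379
seg 2: a=5, c=M2/2=-14617/793, d=(M3−M2)/(6·1)=21256/2379, b=Δ2−h2·(2M2+M3)/6=1184/2379
seg 3: a=-4, c=M3/2=6639/793, d=(M4−M3)/(6·3)=-10219/7137, b=Δ3−h3·(2M3+M4)/6=-1750/183
seg 4: a=4, c=M4/2=-3580/793, d=(M5−M4)/(6·1)=3580/2379, b=Δ4−h4·(2M4+M5)/6=4781/2379
t_q=3/4 → seg 0, τ=3/4; S=2+-23281/2379·τ+0·τ²+11386/2379·τ³=-84259/25376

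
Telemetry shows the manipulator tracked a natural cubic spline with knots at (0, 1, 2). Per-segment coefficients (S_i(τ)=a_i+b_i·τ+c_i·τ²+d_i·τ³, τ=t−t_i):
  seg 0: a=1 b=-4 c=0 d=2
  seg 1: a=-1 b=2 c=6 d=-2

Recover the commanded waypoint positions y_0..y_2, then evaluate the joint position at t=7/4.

y_0=1 y_1=-1 y_2=5
S(7/4) = 97/32

y_0 = S_0(0) = a_0 = 1
y_1 = S_1(0) = a_1 = -1
y_2 = S_1(1) = 5
t_q=7/4 is in segment 1 (τ=3/4); S_1(τ)=97/32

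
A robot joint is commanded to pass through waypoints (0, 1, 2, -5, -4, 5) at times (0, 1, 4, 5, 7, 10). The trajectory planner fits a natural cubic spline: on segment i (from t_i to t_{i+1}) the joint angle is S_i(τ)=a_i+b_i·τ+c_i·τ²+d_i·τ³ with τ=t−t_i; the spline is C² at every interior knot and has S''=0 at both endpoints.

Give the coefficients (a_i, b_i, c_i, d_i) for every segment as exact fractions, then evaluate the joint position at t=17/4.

  seg 0: a=0 b=37/60 c=0 d=23/60
  seg 1: a=1 b=53/30 c=23/20 d=-293/540
  seg 2: a=2 b=-359/60 c=-56/15 d=163/60
  seg 3: a=-5 b=-53/10 c=53/12 d=-91/120
  seg 4: a=-4 b=49/15 c=-2/15 d=2/135
S(17/4) = 401/1280

Δ: Δ0=1, Δ1=1/3, Δ2=-7, Δ3=1/2, Δ4=3
row 1: diag=8, rhs=-4; c'=3/8, d'=-1/2
row 2: denom=8−3·3/8=55/8; d'=(-44−3·-1/2)/(55/8)=-68/11
row 3: denom=6−1·8/55=322/55; d'=(45−1·-68/11)/(322/55)=2815/322
row 4: denom=10−2·55/161=1500/161; d'=(15−2·2815/322)/(1500/161)=-4/15
back: M4=-4/15
back: M3=2815/322−55/161·-4/15=53/6
back: M2=-68/11−8/55·53/6=-112/15
back: M1=-1/2−3/8·-112/15=23/10
M: M0=0, M1=23/10, M2=-112/15, M3=53/6, M4=-4/15, M5=0
seg 0: a=0, c=M0/2=0, d=(M1−M0)/(6·1)=23/60, b=Δ0−h0·(2M0+M1)/6=37/60
seg 1: a=1, c=M1/2=23/20, d=(M2−M1)/(6·3)=-293/540, b=Δ1−h1·(2M1+M2)/6=53/30
seg 2: a=2, c=M2/2=-56/15, d=(M3−M2)/(6·1)=163/60, b=Δ2−h2·(2M2+M3)/6=-359/60
seg 3: a=-5, c=M3/2=53/12, d=(M4−M3)/(6·2)=-91/120, b=Δ3−h3·(2M3+M4)/6=-53/10
seg 4: a=-4, c=M4/2=-2/15, d=(M5−M4)/(6·3)=2/135, b=Δ4−h4·(2M4+M5)/6=49/15
t_q=17/4 → seg 2, τ=1/4; S=2+-359/60·τ+-56/15·τ²+163/60·τ³=401/1280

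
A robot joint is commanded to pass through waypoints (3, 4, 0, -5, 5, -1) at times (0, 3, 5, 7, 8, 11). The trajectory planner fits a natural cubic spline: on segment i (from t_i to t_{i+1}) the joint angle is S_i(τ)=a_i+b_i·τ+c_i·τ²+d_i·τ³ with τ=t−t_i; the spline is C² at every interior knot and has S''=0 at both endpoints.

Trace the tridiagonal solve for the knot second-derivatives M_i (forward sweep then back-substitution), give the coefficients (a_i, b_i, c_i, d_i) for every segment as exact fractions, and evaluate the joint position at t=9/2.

  seg 0: a=3 b=669/1084 c=0 d=-923/29268
  seg 1: a=4 b=-127/542 c=-923/3252 d=-487/1626
  seg 2: a=0 b=-8071/1626 c=-6767/3252 d=3591/2168
  seg 3: a=-5 b=5357/813 c=6388/813 d=-1205/271
  seg 4: a=5 b=7288/813 c=-4457/813 d=4457/7317
S(9/2) = 2167/1084

Δ: Δ0=1/3, Δ1=-2, Δ2=-5/2, Δ3=10, Δ4=-2
row 1: diag=10, rhs=-14; c'=1/5, d'=-7/5
row 2: denom=8−2·1/5=38/5; d'=(-3−2·-7/5)/(38/5)=-1/38
row 3: denom=6−2·5/19=104/19; d'=(75−2·-1/38)/(104/19)=713/52
row 4: denom=8−1·19/104=813/104; d'=(-72−1·713/52)/(813/104)=-8914/813
back: M4=-8914/813
back: M3=713/52−19/104·-8914/813=12776/813
back: M2=-1/38−5/19·12776/813=-6767/1626
back: M1=-7/5−1/5·-6767/1626=-923/1626
M: M0=0, M1=-923/1626, M2=-6767/1626, M3=12776/813, M4=-8914/813, M5=0
seg 0: a=3, c=M0/2=0, d=(M1−M0)/(6·3)=-923/29268, b=Δ0−h0·(2M0+M1)/6=669/1084
seg 1: a=4, c=M1/2=-923/3252, d=(M2−M1)/(6·2)=-487/1626, b=Δ1−h1·(2M1+M2)/6=-127/542
seg 2: a=0, c=M2/2=-6767/3252, d=(M3−M2)/(6·2)=3591/2168, b=Δ2−h2·(2M2+M3)/6=-8071/1626
seg 3: a=-5, c=M3/2=6388/813, d=(M4−M3)/(6·1)=-1205/271, b=Δ3−h3·(2M3+M4)/6=5357/813
seg 4: a=5, c=M4/2=-4457/813, d=(M5−M4)/(6·3)=4457/7317, b=Δ4−h4·(2M4+M5)/6=7288/813
t_q=9/2 → seg 1, τ=3/2; S=4+-127/542·τ+-923/3252·τ²+-487/1626·τ³=2167/1084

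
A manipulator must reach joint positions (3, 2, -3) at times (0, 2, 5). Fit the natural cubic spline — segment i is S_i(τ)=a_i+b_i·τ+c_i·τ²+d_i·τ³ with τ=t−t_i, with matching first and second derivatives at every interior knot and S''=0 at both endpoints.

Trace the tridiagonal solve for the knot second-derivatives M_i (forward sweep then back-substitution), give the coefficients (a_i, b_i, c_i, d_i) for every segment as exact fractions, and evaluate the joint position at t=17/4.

  seg 0: a=3 b=-4/15 c=0 d=-7/120
  seg 1: a=2 b=-29/30 c=-7/20 d=7/180
S(17/4) = -385/256

Δ: Δ0=-1/2, Δ1=-5/3
row 1: diag=10, rhs=-7; c'=3/10, d'=-7/10
back: M1=-7/10
M: M0=0, M1=-7/10, M2=0
seg 0: a=3, c=M0/2=0, d=(M1−M0)/(6·2)=-7/120, b=Δ0−h0·(2M0+M1)/6=-4/15
seg 1: a=2, c=M1/2=-7/20, d=(M2−M1)/(6·3)=7/180, b=Δ1−h1·(2M1+M2)/6=-29/30
t_q=17/4 → seg 1, τ=9/4; S=2+-29/30·τ+-7/20·τ²+7/180·τ³=-385/256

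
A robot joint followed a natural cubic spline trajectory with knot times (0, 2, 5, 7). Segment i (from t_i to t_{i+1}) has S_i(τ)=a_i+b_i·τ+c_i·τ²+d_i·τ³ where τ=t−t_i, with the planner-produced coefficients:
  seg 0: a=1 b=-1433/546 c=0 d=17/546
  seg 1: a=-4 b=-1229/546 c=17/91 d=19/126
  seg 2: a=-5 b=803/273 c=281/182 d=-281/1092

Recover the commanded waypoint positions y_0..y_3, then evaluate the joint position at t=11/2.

y_0 = S_0(0) = a_0 = 1
y_1 = S_1(0) = a_1 = -4
y_2 = S_2(0) = a_2 = -5
y_3 = S_2(2) = 5
t_q=11/2 is in segment 2 (τ=1/2); S_2(τ)=-1321/416

y_0=1 y_1=-4 y_2=-5 y_3=5
S(11/2) = -1321/416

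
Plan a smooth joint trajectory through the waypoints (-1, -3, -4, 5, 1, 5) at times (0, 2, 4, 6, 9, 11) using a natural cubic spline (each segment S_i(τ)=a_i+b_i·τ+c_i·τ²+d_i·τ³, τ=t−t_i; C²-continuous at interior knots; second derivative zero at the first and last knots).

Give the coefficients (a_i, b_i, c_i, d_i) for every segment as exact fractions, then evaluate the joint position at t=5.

  seg 0: a=-1 b=-2596/3855 c=0 d=-1259/15420
  seg 1: a=-3 b=-6373/3855 c=-1259/2570 d=3289/6168
  seg 2: a=-4 b=21481/7710 c=13927/5140 d=-28567/30840
  seg 3: a=5 b=9671/3855 c=-732/257 d=6043/11565
  seg 4: a=1 b=-1822/3855 c=2383/1285 d=-2383/7710
S(5) = 5853/10280

Δ: Δ0=-1, Δ1=-1/2, Δ2=9/2, Δ3=-4/3, Δ4=2
row 1: diag=8, rhs=3; c'=1/4, d'=3/8
row 2: denom=8−2·1/4=15/2; d'=(30−2·3/8)/(15/2)=39/10
row 3: denom=10−2·4/15=142/15; d'=(-35−2·39/10)/(142/15)=-321/71
row 4: denom=10−3·45/142=1285/142; d'=(20−3·-321/71)/(1285/142)=4766/1285
back: M4=4766/1285
back: M3=-321/71−45/142·4766/1285=-1464/257
back: M2=39/10−4/15·-1464/257=13927/2570
back: M1=3/8−1/4·13927/2570=-1259/1285
M: M0=0, M1=-1259/1285, M2=13927/2570, M3=-1464/257, M4=4766/1285, M5=0
seg 0: a=-1, c=M0/2=0, d=(M1−M0)/(6·2)=-1259/15420, b=Δ0−h0·(2M0+M1)/6=-2596/3855
seg 1: a=-3, c=M1/2=-1259/2570, d=(M2−M1)/(6·2)=3289/6168, b=Δ1−h1·(2M1+M2)/6=-6373/3855
seg 2: a=-4, c=M2/2=13927/5140, d=(M3−M2)/(6·2)=-28567/30840, b=Δ2−h2·(2M2+M3)/6=21481/7710
seg 3: a=5, c=M3/2=-732/257, d=(M4−M3)/(6·3)=6043/11565, b=Δ3−h3·(2M3+M4)/6=9671/3855
seg 4: a=1, c=M4/2=2383/1285, d=(M5−M4)/(6·2)=-2383/7710, b=Δ4−h4·(2M4+M5)/6=-1822/3855
t_q=5 → seg 2, τ=1; S=-4+21481/7710·τ+13927/5140·τ²+-28567/30840·τ³=5853/10280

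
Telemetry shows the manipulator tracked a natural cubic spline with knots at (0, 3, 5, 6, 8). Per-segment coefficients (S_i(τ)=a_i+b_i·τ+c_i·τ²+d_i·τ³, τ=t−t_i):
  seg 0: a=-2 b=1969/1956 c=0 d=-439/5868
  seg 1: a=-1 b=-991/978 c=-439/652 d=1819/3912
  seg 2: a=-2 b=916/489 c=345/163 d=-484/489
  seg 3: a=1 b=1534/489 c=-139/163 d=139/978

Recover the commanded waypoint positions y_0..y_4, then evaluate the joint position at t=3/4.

y_0=-2 y_1=-1 y_2=-2 y_3=1 y_4=5
S(3/4) = -53269/41728

y_0 = S_0(0) = a_0 = -2
y_1 = S_1(0) = a_1 = -1
y_2 = S_2(0) = a_2 = -2
y_3 = S_3(0) = a_3 = 1
y_4 = S_3(2) = 5
t_q=3/4 is in segment 0 (τ=3/4); S_0(τ)=-53269/41728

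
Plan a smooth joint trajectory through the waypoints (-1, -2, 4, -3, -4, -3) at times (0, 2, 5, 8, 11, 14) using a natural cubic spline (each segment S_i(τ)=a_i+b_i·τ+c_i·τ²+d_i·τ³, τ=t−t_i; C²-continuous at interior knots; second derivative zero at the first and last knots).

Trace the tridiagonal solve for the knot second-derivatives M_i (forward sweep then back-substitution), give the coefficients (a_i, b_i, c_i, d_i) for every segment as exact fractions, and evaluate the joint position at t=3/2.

  seg 0: a=-1 b=-4093/3090 c=0 d=637/3090
  seg 1: a=-2 b=3551/3090 c=637/515 d=-8837/27810
  seg 2: a=4 b=-14/1545 c=-1003/618 d=2621/9270
  seg 3: a=-3 b=-6529/3090 c=1424/1545 d=-203/1854
  seg 4: a=-4 b=712/1545 c=-197/3090 d=197/27810
S(3/2) = -18879/8240

Δ: Δ0=-1/2, Δ1=2, Δ2=-7/3, Δ3=-1/3, Δ4=1/3
row 1: diag=10, rhs=15; c'=3/10, d'=3/2
row 2: denom=12−3·3/10=111/10; d'=(-26−3·3/2)/(111/10)=-305/111
row 3: denom=12−3·10/37=414/37; d'=(12−3·-305/111)/(414/37)=749/414
row 4: denom=12−3·37/138=515/46; d'=(4−3·749/414)/(515/46)=-197/1545
back: M4=-197/1545
back: M3=749/414−37/138·-197/1545=2848/1545
back: M2=-305/111−10/37·2848/1545=-1003/309
back: M1=3/2−3/10·-1003/309=1274/515
M: M0=0, M1=1274/515, M2=-1003/309, M3=2848/1545, M4=-197/1545, M5=0
seg 0: a=-1, c=M0/2=0, d=(M1−M0)/(6·2)=637/3090, b=Δ0−h0·(2M0+M1)/6=-4093/3090
seg 1: a=-2, c=M1/2=637/515, d=(M2−M1)/(6·3)=-8837/27810, b=Δ1−h1·(2M1+M2)/6=3551/3090
seg 2: a=4, c=M2/2=-1003/618, d=(M3−M2)/(6·3)=2621/9270, b=Δ2−h2·(2M2+M3)/6=-14/1545
seg 3: a=-3, c=M3/2=1424/1545, d=(M4−M3)/(6·3)=-203/1854, b=Δ3−h3·(2M3+M4)/6=-6529/3090
seg 4: a=-4, c=M4/2=-197/3090, d=(M5−M4)/(6·3)=197/27810, b=Δ4−h4·(2M4+M5)/6=712/1545
t_q=3/2 → seg 0, τ=3/2; S=-1+-4093/3090·τ+0·τ²+637/3090·τ³=-18879/8240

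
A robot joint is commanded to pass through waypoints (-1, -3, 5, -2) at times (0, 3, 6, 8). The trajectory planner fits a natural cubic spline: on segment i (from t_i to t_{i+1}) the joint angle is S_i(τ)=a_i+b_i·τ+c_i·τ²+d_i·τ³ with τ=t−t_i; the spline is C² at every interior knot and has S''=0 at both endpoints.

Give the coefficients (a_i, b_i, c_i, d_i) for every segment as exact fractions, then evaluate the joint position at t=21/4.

  seg 0: a=-1 b=-153/74 c=0 d=311/1998
  seg 1: a=-3 b=79/37 c=311/222 d=-815/1998
  seg 2: a=5 b=-35/74 c=-84/37 d=14/37
S(21/4) = 20127/4736

Δ: Δ0=-2/3, Δ1=8/3, Δ2=-7/2
row 1: diag=12, rhs=20; c'=1/4, d'=5/3
row 2: denom=10−3·1/4=37/4; d'=(-37−3·5/3)/(37/4)=-168/37
back: M2=-168/37
back: M1=5/3−1/4·-168/37=311/111
M: M0=0, M1=311/111, M2=-168/37, M3=0
seg 0: a=-1, c=M0/2=0, d=(M1−M0)/(6·3)=311/1998, b=Δ0−h0·(2M0+M1)/6=-153/74
seg 1: a=-3, c=M1/2=311/222, d=(M2−M1)/(6·3)=-815/1998, b=Δ1−h1·(2M1+M2)/6=79/37
seg 2: a=5, c=M2/2=-84/37, d=(M3−M2)/(6·2)=14/37, b=Δ2−h2·(2M2+M3)/6=-35/74
t_q=21/4 → seg 1, τ=9/4; S=-3+79/37·τ+311/222·τ²+-815/1998·τ³=20127/4736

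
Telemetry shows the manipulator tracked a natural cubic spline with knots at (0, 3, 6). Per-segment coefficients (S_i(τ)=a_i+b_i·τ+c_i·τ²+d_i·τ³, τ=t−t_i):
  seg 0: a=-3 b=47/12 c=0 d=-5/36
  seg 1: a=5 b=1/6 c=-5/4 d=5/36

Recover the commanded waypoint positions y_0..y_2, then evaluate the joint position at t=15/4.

y_0=-3 y_1=5 y_2=-2
S(15/4) = 1147/256

y_0 = S_0(0) = a_0 = -3
y_1 = S_1(0) = a_1 = 5
y_2 = S_1(3) = -2
t_q=15/4 is in segment 1 (τ=3/4); S_1(τ)=1147/256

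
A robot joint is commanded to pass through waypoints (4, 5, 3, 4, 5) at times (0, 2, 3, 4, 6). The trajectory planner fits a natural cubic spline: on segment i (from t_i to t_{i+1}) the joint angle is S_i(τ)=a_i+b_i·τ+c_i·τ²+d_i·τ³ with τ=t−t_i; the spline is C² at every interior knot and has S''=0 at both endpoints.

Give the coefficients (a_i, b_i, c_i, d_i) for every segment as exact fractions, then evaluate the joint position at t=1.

  seg 0: a=4 b=109/66 c=0 d=-19/66
  seg 1: a=5 b=-119/66 c=-19/11 d=101/66
  seg 2: a=3 b=-2/3 c=63/22 d=-79/66
  seg 3: a=4 b=97/66 c=-8/11 d=4/33
S(1) = 59/11

Δ: Δ0=1/2, Δ1=-2, Δ2=1, Δ3=1/2
row 1: diag=6, rhs=-15; c'=1/6, d'=-5/2
row 2: denom=4−1·1/6=23/6; d'=(18−1·-5/2)/(23/6)=123/23
row 3: denom=6−1·6/23=132/23; d'=(-3−1·123/23)/(132/23)=-16/11
back: M3=-16/11
back: M2=123/23−6/23·-16/11=63/11
back: M1=-5/2−1/6·63/11=-38/11
M: M0=0, M1=-38/11, M2=63/11, M3=-16/11, M4=0
seg 0: a=4, c=M0/2=0, d=(M1−M0)/(6·2)=-19/66, b=Δ0−h0·(2M0+M1)/6=109/66
seg 1: a=5, c=M1/2=-19/11, d=(M2−M1)/(6·1)=101/66, b=Δ1−h1·(2M1+M2)/6=-119/66
seg 2: a=3, c=M2/2=63/22, d=(M3−M2)/(6·1)=-79/66, b=Δ2−h2·(2M2+M3)/6=-2/3
seg 3: a=4, c=M3/2=-8/11, d=(M4−M3)/(6·2)=4/33, b=Δ3−h3·(2M3+M4)/6=97/66
t_q=1 → seg 0, τ=1; S=4+109/66·τ+0·τ²+-19/66·τ³=59/11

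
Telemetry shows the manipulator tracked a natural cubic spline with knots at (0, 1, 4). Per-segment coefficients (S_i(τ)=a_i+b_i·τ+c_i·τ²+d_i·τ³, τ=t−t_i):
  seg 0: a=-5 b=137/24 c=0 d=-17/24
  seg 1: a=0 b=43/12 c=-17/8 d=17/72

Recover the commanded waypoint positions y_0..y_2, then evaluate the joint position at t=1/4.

y_0=-5 y_1=0 y_2=-2
S(1/4) = -1835/512

y_0 = S_0(0) = a_0 = -5
y_1 = S_1(0) = a_1 = 0
y_2 = S_1(3) = -2
t_q=1/4 is in segment 0 (τ=1/4); S_0(τ)=-1835/512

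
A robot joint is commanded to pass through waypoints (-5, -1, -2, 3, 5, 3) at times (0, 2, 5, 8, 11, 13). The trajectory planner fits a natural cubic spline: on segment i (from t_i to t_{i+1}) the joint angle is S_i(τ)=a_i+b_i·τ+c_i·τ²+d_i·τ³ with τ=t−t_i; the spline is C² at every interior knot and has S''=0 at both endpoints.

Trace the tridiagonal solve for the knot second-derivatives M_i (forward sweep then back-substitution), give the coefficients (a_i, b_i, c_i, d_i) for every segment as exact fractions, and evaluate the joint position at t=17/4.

Δ: Δ0=2, Δ1=-1/3, Δ2=5/3, Δ3=2/3, Δ4=-1
row 1: diag=10, rhs=-14; c'=3/10, d'=-7/5
row 2: denom=12−3·3/10=111/10; d'=(12−3·-7/5)/(111/10)=54/37
row 3: denom=12−3·10/37=414/37; d'=(-6−3·54/37)/(414/37)=-64/69
row 4: denom=10−3·37/138=423/46; d'=(-10−3·-64/69)/(423/46)=-332/423
back: M4=-332/423
back: M3=-64/69−37/138·-332/423=-910/1269
back: M2=54/37−10/37·-910/1269=2098/1269
back: M1=-7/5−3/10·2098/1269=-802/423
M: M0=0, M1=-802/423, M2=2098/1269, M3=-910/1269, M4=-332/423, M5=0
seg 0: a=-5, c=M0/2=0, d=(M1−M0)/(6·2)=-401/2538, b=Δ0−h0·(2M0+M1)/6=3340/1269
seg 1: a=-1, c=M1/2=-401/423, d=(M2−M1)/(6·3)=2252/11421, b=Δ1−h1·(2M1+M2)/6=934/1269
seg 2: a=-2, c=M2/2=1049/1269, d=(M3−M2)/(6·3)=-32/243, b=Δ2−h2·(2M2+M3)/6=472/1269
seg 3: a=3, c=M3/2=-455/1269, d=(M4−M3)/(6·3)=-43/11421, b=Δ3−h3·(2M3+M4)/6=2254/1269
seg 4: a=5, c=M4/2=-166/423, d=(M5−M4)/(6·2)=83/1269, b=Δ4−h4·(2M4+M5)/6=-605/1269
t_q=17/4 → seg 1, τ=9/4; S=-1+934/1269·τ+-401/423·τ²+2252/11421·τ³=-535/282

  seg 0: a=-5 b=3340/1269 c=0 d=-401/2538
  seg 1: a=-1 b=934/1269 c=-401/423 d=2252/11421
  seg 2: a=-2 b=472/1269 c=1049/1269 d=-32/243
  seg 3: a=3 b=2254/1269 c=-455/1269 d=-43/11421
  seg 4: a=5 b=-605/1269 c=-166/423 d=83/1269
S(17/4) = -535/282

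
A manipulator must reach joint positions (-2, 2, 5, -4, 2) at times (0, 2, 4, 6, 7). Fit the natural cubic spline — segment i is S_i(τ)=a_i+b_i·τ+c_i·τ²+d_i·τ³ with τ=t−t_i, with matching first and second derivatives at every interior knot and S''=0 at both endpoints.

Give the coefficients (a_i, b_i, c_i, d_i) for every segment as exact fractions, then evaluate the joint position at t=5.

Δ: Δ0=2, Δ1=3/2, Δ2=-9/2, Δ3=6
row 1: diag=8, rhs=-3; c'=1/4, d'=-3/8
row 2: denom=8−2·1/4=15/2; d'=(-36−2·-3/8)/(15/2)=-47/10
row 3: denom=6−2·4/15=82/15; d'=(63−2·-47/10)/(82/15)=543/41
back: M3=543/41
back: M2=-47/10−4/15·543/41=-675/82
back: M1=-3/8−1/4·-675/82=69/41
M: M0=0, M1=69/41, M2=-675/82, M3=543/41, M4=0
seg 0: a=-2, c=M0/2=0, d=(M1−M0)/(6·2)=23/164, b=Δ0−h0·(2M0+M1)/6=59/41
seg 1: a=2, c=M1/2=69/82, d=(M2−M1)/(6·2)=-271/328, b=Δ1−h1·(2M1+M2)/6=128/41
seg 2: a=5, c=M2/2=-675/164, d=(M3−M2)/(6·2)=587/328, b=Δ2−h2·(2M2+M3)/6=-281/82
seg 3: a=-4, c=M3/2=543/82, d=(M4−M3)/(6·1)=-181/82, b=Δ3−h3·(2M3+M4)/6=65/41
t_q=5 → seg 2, τ=1; S=5+-281/82·τ+-675/164·τ²+587/328·τ³=-247/328

  seg 0: a=-2 b=59/41 c=0 d=23/164
  seg 1: a=2 b=128/41 c=69/82 d=-271/328
  seg 2: a=5 b=-281/82 c=-675/164 d=587/328
  seg 3: a=-4 b=65/41 c=543/82 d=-181/82
S(5) = -247/328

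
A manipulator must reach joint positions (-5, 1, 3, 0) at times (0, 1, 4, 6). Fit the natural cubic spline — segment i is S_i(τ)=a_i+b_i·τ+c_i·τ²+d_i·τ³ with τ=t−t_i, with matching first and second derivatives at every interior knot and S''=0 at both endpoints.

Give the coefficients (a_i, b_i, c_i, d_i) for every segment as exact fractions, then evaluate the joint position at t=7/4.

Δ: Δ0=6, Δ1=2/3, Δ2=-3/2
row 1: diag=8, rhs=-32; c'=3/8, d'=-4
row 2: denom=10−3·3/8=71/8; d'=(-13−3·-4)/(71/8)=-8/71
back: M2=-8/71
back: M1=-4−3/8·-8/71=-281/71
M: M0=0, M1=-281/71, M2=-8/71, M3=0
seg 0: a=-5, c=M0/2=0, d=(M1−M0)/(6·1)=-281/426, b=Δ0−h0·(2M0+M1)/6=2837/426
seg 1: a=1, c=M1/2=-281/142, d=(M2−M1)/(6·3)=91/426, b=Δ1−h1·(2M1+M2)/6=997/213
seg 2: a=3, c=M2/2=-4/71, d=(M3−M2)/(6·2)=2/213, b=Δ2−h2·(2M2+M3)/6=-607/426
t_q=7/4 → seg 1, τ=3/4; S=1+997/213·τ+-281/142·τ²+91/426·τ³=31695/9088

  seg 0: a=-5 b=2837/426 c=0 d=-281/426
  seg 1: a=1 b=997/213 c=-281/142 d=91/426
  seg 2: a=3 b=-607/426 c=-4/71 d=2/213
S(7/4) = 31695/9088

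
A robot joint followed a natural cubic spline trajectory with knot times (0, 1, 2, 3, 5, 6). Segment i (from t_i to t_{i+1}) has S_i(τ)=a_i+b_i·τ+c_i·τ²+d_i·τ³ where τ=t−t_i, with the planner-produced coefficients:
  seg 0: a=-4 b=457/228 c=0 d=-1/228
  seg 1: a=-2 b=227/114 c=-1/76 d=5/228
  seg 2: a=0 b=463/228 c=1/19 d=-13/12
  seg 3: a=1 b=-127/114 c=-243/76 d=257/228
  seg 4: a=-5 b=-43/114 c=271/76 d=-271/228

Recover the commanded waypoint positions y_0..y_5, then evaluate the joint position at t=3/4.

y_0 = S_0(0) = a_0 = -4
y_1 = S_1(0) = a_1 = -2
y_2 = S_2(0) = a_2 = 0
y_3 = S_3(0) = a_3 = 1
y_4 = S_4(0) = a_4 = -5
y_5 = S_4(1) = -3
t_q=3/4 is in segment 0 (τ=3/4); S_0(τ)=-12153/4864

y_0=-4 y_1=-2 y_2=0 y_3=1 y_4=-5 y_5=-3
S(3/4) = -12153/4864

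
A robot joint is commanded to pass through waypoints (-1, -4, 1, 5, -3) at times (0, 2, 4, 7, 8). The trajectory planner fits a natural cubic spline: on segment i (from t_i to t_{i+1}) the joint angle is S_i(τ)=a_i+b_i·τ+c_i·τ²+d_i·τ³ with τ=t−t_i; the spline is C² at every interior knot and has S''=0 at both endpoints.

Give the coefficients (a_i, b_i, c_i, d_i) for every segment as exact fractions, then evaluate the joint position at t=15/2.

Δ: Δ0=-3/2, Δ1=5/2, Δ2=4/3, Δ3=-8
row 1: diag=8, rhs=24; c'=1/4, d'=3
row 2: denom=10−2·1/4=19/2; d'=(-7−2·3)/(19/2)=-26/19
row 3: denom=8−3·6/19=134/19; d'=(-56−3·-26/19)/(134/19)=-493/67
back: M3=-493/67
back: M2=-26/19−6/19·-493/67=64/67
back: M1=3−1/4·64/67=185/67
M: M0=0, M1=185/67, M2=64/67, M3=-493/67, M4=0
seg 0: a=-1, c=M0/2=0, d=(M1−M0)/(6·2)=185/804, b=Δ0−h0·(2M0+M1)/6=-973/402
seg 1: a=-4, c=M1/2=185/134, d=(M2−M1)/(6·2)=-121/804, b=Δ1−h1·(2M1+M2)/6=137/402
seg 2: a=1, c=M2/2=32/67, d=(M3−M2)/(6·3)=-557/1206, b=Δ2−h2·(2M2+M3)/6=1631/402
seg 3: a=5, c=M3/2=-493/134, d=(M4−M3)/(6·1)=493/402, b=Δ3−h3·(2M3+M4)/6=-1115/201
t_q=15/2 → seg 3, τ=1/2; S=5+-1115/201·τ+-493/134·τ²+493/402·τ³=1565/1072

  seg 0: a=-1 b=-973/402 c=0 d=185/804
  seg 1: a=-4 b=137/402 c=185/134 d=-121/804
  seg 2: a=1 b=1631/402 c=32/67 d=-557/1206
  seg 3: a=5 b=-1115/201 c=-493/134 d=493/402
S(15/2) = 1565/1072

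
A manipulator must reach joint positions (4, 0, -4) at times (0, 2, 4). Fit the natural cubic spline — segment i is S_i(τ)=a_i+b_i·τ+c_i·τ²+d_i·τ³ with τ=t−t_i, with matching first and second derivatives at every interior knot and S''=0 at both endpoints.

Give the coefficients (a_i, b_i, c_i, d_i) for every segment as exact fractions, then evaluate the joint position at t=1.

Δ: Δ0=-2, Δ1=-2
row 1: diag=8, rhs=0; c'=1/4, d'=0
back: M1=0
M: M0=0, M1=0, M2=0
seg 0: a=4, c=M0/2=0, d=(M1−M0)/(6·2)=0, b=Δ0−h0·(2M0+M1)/6=-2
seg 1: a=0, c=M1/2=0, d=(M2−M1)/(6·2)=0, b=Δ1−h1·(2M1+M2)/6=-2
t_q=1 → seg 0, τ=1; S=4+-2·τ+0·τ²+0·τ³=2

  seg 0: a=4 b=-2 c=0 d=0
  seg 1: a=0 b=-2 c=0 d=0
S(1) = 2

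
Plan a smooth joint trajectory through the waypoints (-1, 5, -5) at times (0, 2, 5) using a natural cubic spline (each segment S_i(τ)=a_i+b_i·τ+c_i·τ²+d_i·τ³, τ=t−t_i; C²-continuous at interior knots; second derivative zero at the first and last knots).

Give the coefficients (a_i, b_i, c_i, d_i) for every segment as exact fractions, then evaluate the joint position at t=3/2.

  seg 0: a=-1 b=64/15 c=0 d=-19/60
  seg 1: a=5 b=7/15 c=-19/10 d=19/90
S(3/2) = 693/160

Δ: Δ0=3, Δ1=-10/3
row 1: diag=10, rhs=-38; c'=3/10, d'=-19/5
back: M1=-19/5
M: M0=0, M1=-19/5, M2=0
seg 0: a=-1, c=M0/2=0, d=(M1−M0)/(6·2)=-19/60, b=Δ0−h0·(2M0+M1)/6=64/15
seg 1: a=5, c=M1/2=-19/10, d=(M2−M1)/(6·3)=19/90, b=Δ1−h1·(2M1+M2)/6=7/15
t_q=3/2 → seg 0, τ=3/2; S=-1+64/15·τ+0·τ²+-19/60·τ³=693/160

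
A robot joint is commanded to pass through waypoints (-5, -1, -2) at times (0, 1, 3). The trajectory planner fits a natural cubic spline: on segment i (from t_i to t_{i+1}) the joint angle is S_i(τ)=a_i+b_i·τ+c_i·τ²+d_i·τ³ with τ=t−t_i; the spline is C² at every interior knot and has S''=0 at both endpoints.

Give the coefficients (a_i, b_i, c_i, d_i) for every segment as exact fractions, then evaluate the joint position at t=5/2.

Δ: Δ0=4, Δ1=-1/2
row 1: diag=6, rhs=-27; c'=1/3, d'=-9/2
back: M1=-9/2
M: M0=0, M1=-9/2, M2=0
seg 0: a=-5, c=M0/2=0, d=(M1−M0)/(6·1)=-3/4, b=Δ0−h0·(2M0+M1)/6=19/4
seg 1: a=-1, c=M1/2=-9/4, d=(M2−M1)/(6·2)=3/8, b=Δ1−h1·(2M1+M2)/6=5/2
t_q=5/2 → seg 1, τ=3/2; S=-1+5/2·τ+-9/4·τ²+3/8·τ³=-67/64

  seg 0: a=-5 b=19/4 c=0 d=-3/4
  seg 1: a=-1 b=5/2 c=-9/4 d=3/8
S(5/2) = -67/64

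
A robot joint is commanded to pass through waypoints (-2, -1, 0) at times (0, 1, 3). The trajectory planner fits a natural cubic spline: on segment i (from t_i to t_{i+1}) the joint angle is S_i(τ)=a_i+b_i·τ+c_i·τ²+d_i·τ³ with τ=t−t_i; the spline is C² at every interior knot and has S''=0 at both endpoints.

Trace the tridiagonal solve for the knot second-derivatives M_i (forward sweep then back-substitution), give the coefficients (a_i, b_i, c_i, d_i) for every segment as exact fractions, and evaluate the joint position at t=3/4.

Δ: Δ0=1, Δ1=1/2
row 1: diag=6, rhs=-3; c'=1/3, d'=-1/2
back: M1=-1/2
M: M0=0, M1=-1/2, M2=0
seg 0: a=-2, c=M0/2=0, d=(M1−M0)/(6·1)=-1/12, b=Δ0−h0·(2M0+M1)/6=13/12
seg 1: a=-1, c=M1/2=-1/4, d=(M2−M1)/(6·2)=1/24, b=Δ1−h1·(2M1+M2)/6=5/6
t_q=3/4 → seg 0, τ=3/4; S=-2+13/12·τ+0·τ²+-1/12·τ³=-313/256

  seg 0: a=-2 b=13/12 c=0 d=-1/12
  seg 1: a=-1 b=5/6 c=-1/4 d=1/24
S(3/4) = -313/256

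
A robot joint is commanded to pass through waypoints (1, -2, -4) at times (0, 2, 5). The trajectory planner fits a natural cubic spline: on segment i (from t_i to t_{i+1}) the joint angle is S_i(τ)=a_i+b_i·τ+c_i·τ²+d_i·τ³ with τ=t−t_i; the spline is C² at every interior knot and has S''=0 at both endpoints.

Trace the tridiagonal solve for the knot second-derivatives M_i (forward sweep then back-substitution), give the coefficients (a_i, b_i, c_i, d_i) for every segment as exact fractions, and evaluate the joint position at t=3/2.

  seg 0: a=1 b=-5/3 c=0 d=1/24
  seg 1: a=-2 b=-7/6 c=1/4 d=-1/36
S(3/2) = -87/64

Δ: Δ0=-3/2, Δ1=-2/3
row 1: diag=10, rhs=5; c'=3/10, d'=1/2
back: M1=1/2
M: M0=0, M1=1/2, M2=0
seg 0: a=1, c=M0/2=0, d=(M1−M0)/(6·2)=1/24, b=Δ0−h0·(2M0+M1)/6=-5/3
seg 1: a=-2, c=M1/2=1/4, d=(M2−M1)/(6·3)=-1/36, b=Δ1−h1·(2M1+M2)/6=-7/6
t_q=3/2 → seg 0, τ=3/2; S=1+-5/3·τ+0·τ²+1/24·τ³=-87/64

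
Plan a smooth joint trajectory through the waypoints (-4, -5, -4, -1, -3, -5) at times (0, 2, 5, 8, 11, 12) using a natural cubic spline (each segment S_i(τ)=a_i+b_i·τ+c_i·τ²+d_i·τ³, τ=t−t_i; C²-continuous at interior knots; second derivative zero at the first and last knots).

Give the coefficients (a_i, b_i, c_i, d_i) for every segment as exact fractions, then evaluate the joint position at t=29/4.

  seg 0: a=-4 b=-3715/5958 c=0 d=92/2979
  seg 1: a=-5 b=-1507/5958 c=184/993 d=181/53622
  seg 2: a=-4 b=2830/2979 c=1285/5958 d=-3557/53622
  seg 3: a=-1 b=2699/5958 c=-1136/2979 d=145/53622
  seg 4: a=-3 b=-5249/2979 c=-709/1986 d=709/5958
S(29/4) = -64665/42368

Δ: Δ0=-1/2, Δ1=1/3, Δ2=1, Δ3=-2/3, Δ4=-2
row 1: diag=10, rhs=5; c'=3/10, d'=1/2
row 2: denom=12−3·3/10=111/10; d'=(4−3·1/2)/(111/10)=25/111
row 3: denom=12−3·10/37=414/37; d'=(-10−3·25/111)/(414/37)=-395/414
row 4: denom=8−3·37/138=331/46; d'=(-8−3·-395/414)/(331/46)=-709/993
back: M4=-709/993
back: M3=-395/414−37/138·-709/993=-2272/2979
back: M2=25/111−10/37·-2272/2979=1285/2979
back: M1=1/2−3/10·1285/2979=368/993
M: M0=0, M1=368/993, M2=1285/2979, M3=-2272/2979, M4=-709/993, M5=0
seg 0: a=-4, c=M0/2=0, d=(M1−M0)/(6·2)=92/2979, b=Δ0−h0·(2M0+M1)/6=-3715/5958
seg 1: a=-5, c=M1/2=184/993, d=(M2−M1)/(6·3)=181/53622, b=Δ1−h1·(2M1+M2)/6=-1507/5958
seg 2: a=-4, c=M2/2=1285/5958, d=(M3−M2)/(6·3)=-3557/53622, b=Δ2−h2·(2M2+M3)/6=2830/2979
seg 3: a=-1, c=M3/2=-1136/2979, d=(M4−M3)/(6·3)=145/53622, b=Δ3−h3·(2M3+M4)/6=2699/5958
seg 4: a=-3, c=M4/2=-709/1986, d=(M5−M4)/(6·1)=709/5958, b=Δ4−h4·(2M4+M5)/6=-5249/2979
t_q=29/4 → seg 2, τ=9/4; S=-4+2830/2979·τ+1285/5958·τ²+-3557/53622·τ³=-64665/42368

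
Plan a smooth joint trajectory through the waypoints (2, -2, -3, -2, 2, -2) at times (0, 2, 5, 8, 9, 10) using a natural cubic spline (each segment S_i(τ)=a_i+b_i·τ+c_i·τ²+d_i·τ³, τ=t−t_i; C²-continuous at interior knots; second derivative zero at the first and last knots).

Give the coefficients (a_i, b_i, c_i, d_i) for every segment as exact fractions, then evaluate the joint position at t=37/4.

Δ: Δ0=-2, Δ1=-1/3, Δ2=1/3, Δ3=4, Δ4=-4
row 1: diag=10, rhs=10; c'=3/10, d'=1
row 2: denom=12−3·3/10=111/10; d'=(4−3·1)/(111/10)=10/111
row 3: denom=8−3·10/37=266/37; d'=(22−3·10/111)/(266/37)=402/133
row 4: denom=4−1·37/266=1027/266; d'=(-48−1·402/133)/(1027/266)=-1044/79
back: M4=-1044/79
back: M3=402/133−37/266·-1044/79=384/79
back: M2=10/111−10/37·384/79=-290/237
back: M1=1−3/10·-290/237=108/79
M: M0=0, M1=108/79, M2=-290/237, M3=384/79, M4=-1044/79, M5=0
seg 0: a=2, c=M0/2=0, d=(M1−M0)/(6·2)=9/79, b=Δ0−h0·(2M0+M1)/6=-194/79
seg 1: a=-2, c=M1/2=54/79, d=(M2−M1)/(6·3)=-307/2133, b=Δ1−h1·(2M1+M2)/6=-86/79
seg 2: a=-3, c=M2/2=-145/237, d=(M3−M2)/(6·3)=721/2133, b=Δ2−h2·(2M2+M3)/6=-69/79
seg 3: a=-2, c=M3/2=192/79, d=(M4−M3)/(6·1)=-238/79, b=Δ3−h3·(2M3+M4)/6=362/79
seg 4: a=2, c=M4/2=-522/79, d=(M5−M4)/(6·1)=174/79, b=Δ4−h4·(2M4+M5)/6=32/79
t_q=37/4 → seg 4, τ=1/4; S=2+32/79·τ+-522/79·τ²+174/79·τ³=4355/2528

  seg 0: a=2 b=-194/79 c=0 d=9/79
  seg 1: a=-2 b=-86/79 c=54/79 d=-307/2133
  seg 2: a=-3 b=-69/79 c=-145/237 d=721/2133
  seg 3: a=-2 b=362/79 c=192/79 d=-238/79
  seg 4: a=2 b=32/79 c=-522/79 d=174/79
S(37/4) = 4355/2528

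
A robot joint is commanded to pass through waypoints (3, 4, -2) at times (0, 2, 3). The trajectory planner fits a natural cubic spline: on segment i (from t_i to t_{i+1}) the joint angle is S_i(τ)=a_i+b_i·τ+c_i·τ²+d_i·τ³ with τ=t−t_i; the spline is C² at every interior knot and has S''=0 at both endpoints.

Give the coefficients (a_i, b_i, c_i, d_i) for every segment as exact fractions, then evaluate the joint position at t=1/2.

  seg 0: a=3 b=8/3 c=0 d=-13/24
  seg 1: a=4 b=-23/6 c=-13/4 d=13/12
S(1/2) = 273/64

Δ: Δ0=1/2, Δ1=-6
row 1: diag=6, rhs=-39; c'=1/6, d'=-13/2
back: M1=-13/2
M: M0=0, M1=-13/2, M2=0
seg 0: a=3, c=M0/2=0, d=(M1−M0)/(6·2)=-13/24, b=Δ0−h0·(2M0+M1)/6=8/3
seg 1: a=4, c=M1/2=-13/4, d=(M2−M1)/(6·1)=13/12, b=Δ1−h1·(2M1+M2)/6=-23/6
t_q=1/2 → seg 0, τ=1/2; S=3+8/3·τ+0·τ²+-13/24·τ³=273/64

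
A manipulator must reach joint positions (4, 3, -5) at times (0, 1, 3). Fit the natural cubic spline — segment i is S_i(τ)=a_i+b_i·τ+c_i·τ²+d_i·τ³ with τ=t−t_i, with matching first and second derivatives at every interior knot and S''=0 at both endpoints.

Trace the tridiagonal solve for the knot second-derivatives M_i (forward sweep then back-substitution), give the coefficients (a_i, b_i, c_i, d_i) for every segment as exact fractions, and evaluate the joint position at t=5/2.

  seg 0: a=4 b=-1/2 c=0 d=-1/2
  seg 1: a=3 b=-2 c=-3/2 d=1/4
S(5/2) = -81/32

Δ: Δ0=-1, Δ1=-4
row 1: diag=6, rhs=-18; c'=1/3, d'=-3
back: M1=-3
M: M0=0, M1=-3, M2=0
seg 0: a=4, c=M0/2=0, d=(M1−M0)/(6·1)=-1/2, b=Δ0−h0·(2M0+M1)/6=-1/2
seg 1: a=3, c=M1/2=-3/2, d=(M2−M1)/(6·2)=1/4, b=Δ1−h1·(2M1+M2)/6=-2
t_q=5/2 → seg 1, τ=3/2; S=3+-2·τ+-3/2·τ²+1/4·τ³=-81/32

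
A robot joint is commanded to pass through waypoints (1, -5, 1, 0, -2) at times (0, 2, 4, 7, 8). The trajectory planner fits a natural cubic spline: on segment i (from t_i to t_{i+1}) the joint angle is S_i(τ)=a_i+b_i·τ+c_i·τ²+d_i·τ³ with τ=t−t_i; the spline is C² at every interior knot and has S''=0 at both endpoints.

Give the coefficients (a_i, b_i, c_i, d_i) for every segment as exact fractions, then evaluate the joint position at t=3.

  seg 0: a=1 b=-955/201 c=0 d=88/201
  seg 1: a=-5 b=101/201 c=176/67 d=-277/402
  seg 2: a=1 b=551/201 c=-101/67 d=97/603
  seg 3: a=0 b=-394/201 c=-4/67 d=4/201
S(3) = -343/134

Δ: Δ0=-3, Δ1=3, Δ2=-1/3, Δ3=-2
row 1: diag=8, rhs=36; c'=1/4, d'=9/2
row 2: denom=10−2·1/4=19/2; d'=(-20−2·9/2)/(19/2)=-58/19
row 3: denom=8−3·6/19=134/19; d'=(-10−3·-58/19)/(134/19)=-8/67
back: M3=-8/67
back: M2=-58/19−6/19·-8/67=-202/67
back: M1=9/2−1/4·-202/67=352/67
M: M0=0, M1=352/67, M2=-202/67, M3=-8/67, M4=0
seg 0: a=1, c=M0/2=0, d=(M1−M0)/(6·2)=88/201, b=Δ0−h0·(2M0+M1)/6=-955/201
seg 1: a=-5, c=M1/2=176/67, d=(M2−M1)/(6·2)=-277/402, b=Δ1−h1·(2M1+M2)/6=101/201
seg 2: a=1, c=M2/2=-101/67, d=(M3−M2)/(6·3)=97/603, b=Δ2−h2·(2M2+M3)/6=551/201
seg 3: a=0, c=M3/2=-4/67, d=(M4−M3)/(6·1)=4/201, b=Δ3−h3·(2M3+M4)/6=-394/201
t_q=3 → seg 1, τ=1; S=-5+101/201·τ+176/67·τ²+-277/402·τ³=-343/134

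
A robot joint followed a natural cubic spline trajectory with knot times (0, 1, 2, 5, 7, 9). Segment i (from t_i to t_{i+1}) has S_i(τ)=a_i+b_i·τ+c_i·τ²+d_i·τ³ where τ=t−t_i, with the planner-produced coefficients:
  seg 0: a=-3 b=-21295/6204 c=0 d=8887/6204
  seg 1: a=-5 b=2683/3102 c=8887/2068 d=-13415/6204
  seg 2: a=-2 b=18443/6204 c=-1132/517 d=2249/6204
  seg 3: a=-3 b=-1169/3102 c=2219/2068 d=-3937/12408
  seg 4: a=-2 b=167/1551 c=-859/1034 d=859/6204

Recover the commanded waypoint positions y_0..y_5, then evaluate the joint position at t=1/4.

y_0 = S_0(0) = a_0 = -3
y_1 = S_1(0) = a_1 = -5
y_2 = S_2(0) = a_2 = -2
y_3 = S_3(0) = a_3 = -3
y_4 = S_4(0) = a_4 = -2
y_5 = S_4(2) = -4
t_q=1/4 is in segment 0 (τ=1/4); S_0(τ)=-507667/132352

y_0=-3 y_1=-5 y_2=-2 y_3=-3 y_4=-2 y_5=-4
S(1/4) = -507667/132352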